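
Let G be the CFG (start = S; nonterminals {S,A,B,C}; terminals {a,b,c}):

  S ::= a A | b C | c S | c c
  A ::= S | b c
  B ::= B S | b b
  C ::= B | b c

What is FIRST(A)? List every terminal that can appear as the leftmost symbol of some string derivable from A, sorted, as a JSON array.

Compute FIRST by fixpoint:
iter 1:
  A via A→b c: +{b}
  B via B→b b: +{b}
  C via C→B: +{b}
  S via S→a A: +{a}
  S via S→b C: +{b}
  S via S→c S: +{c}
  FIRST[S]={a,b,c}  FIRST[A]={b}  FIRST[B]={b}  FIRST[C]={b}
iter 2:
  A via A→S: +{a,c}
  FIRST[S]={a,b,c}  FIRST[A]={a,b,c}  FIRST[B]={b}  FIRST[C]={b}
iter 3: (no change)
  FIRST[S]={a,b,c}  FIRST[A]={a,b,c}  FIRST[B]={b}  FIRST[C]={b}

FIRST(A) = ["a", "b", "c"]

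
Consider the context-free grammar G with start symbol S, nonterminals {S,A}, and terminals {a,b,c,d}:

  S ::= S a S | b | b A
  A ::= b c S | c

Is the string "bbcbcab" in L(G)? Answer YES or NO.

CNF form of G:
  S -> S X4 | T0 A | b
  A -> T0 X3 | c
  T0 -> b
  T1 -> c
  T2 -> a
  X3 -> T1 S
  X4 -> T2 S

CYK table (by increasing span):
  cell(0,0) b: {S,T0}  orig:{S}
  cell(1,1) b: {S,T0}  orig:{S}
  cell(2,2) c: {A,T1}  orig:{A}
  cell(3,3) b: {S,T0}  orig:{S}
  cell(4,4) c: {A,T1}  orig:{A}
  cell(5,5) a: {T2}  orig:{}
  cell(6,6) b: {S,T0}  orig:{S}
  cell(0,1) bb: ∅
  cell(1,2) bc: {S}
  cell(2,3) cb: {X3}  orig:{}
  cell(3,4) bc: {S}
  cell(4,5) ca: ∅
  cell(5,6) ab: {X4}  orig:{}
  cell(0,2) bbc: ∅
  cell(1,3) bcb: {A}
  cell(2,4) cbc: {X3}  orig:{}
  cell(3,5) bca: ∅
  cell(4,6) cab: ∅
  cell(0,3) bbcb: {S}
  cell(1,4) bcbc: {A}
  cell(2,5) cbca: ∅
  cell(3,6) bcab: {S}
  cell(0,4) bbcbc: {S}
  cell(1,5) bcbca: ∅
  cell(2,6) cbcab: {X3}  orig:{}
  cell(0,5) bbcbca: ∅
  cell(1,6) bcbcab: {A}
  cell(0,6) bbcbcab: {S}

S ∈ T[0,6] ⇒ YES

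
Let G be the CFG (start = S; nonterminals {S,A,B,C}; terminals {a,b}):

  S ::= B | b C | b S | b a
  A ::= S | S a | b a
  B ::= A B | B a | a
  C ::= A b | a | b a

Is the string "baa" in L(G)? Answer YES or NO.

Convert to CNF:
  S -> A B | B T0 | T1 C | T1 S | T1 T0 | a
  A -> A B | B T0 | S T0 | T1 C | T1 S | T1 T0 | a
  B -> A B | B T0 | a
  C -> A T1 | T1 T0 | a
  T0 -> a
  T1 -> b

CYK fill:
  cell(0,0) b: {T1}  orig:{}
  cell(1,1) a: {A,B,C,S,T0}  orig:{A,B,C,S}
  cell(2,2) a: {A,B,C,S,T0}  orig:{A,B,C,S}
  cell(0,1) ba: {A,C,S}
  cell(1,2) aa: {A,B,S}
  cell(0,2) baa: {A,B,S}

S ∈ T[0,2] ⇒ YES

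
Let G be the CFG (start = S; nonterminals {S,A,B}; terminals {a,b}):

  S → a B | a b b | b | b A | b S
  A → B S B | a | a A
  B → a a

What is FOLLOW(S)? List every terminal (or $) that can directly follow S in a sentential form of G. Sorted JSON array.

Compute FIRST by fixpoint:
round 1:
  A via A→a: +{a}
  B via B→a a: +{a}
  S via S→a B: +{a}
  S via S→b: +{b}
  S: {a,b}  A: {a}  B: {a}
round 2: done
  S: {a,b}  A: {a}  B: {a}

FOLLOW sets:
seed FOLLOW(S) with $
iter 1:
  A→B S B: FOLLOW(B) ⊇ FIRST(S) = {a,b}; new: +{a,b}
  A→B S B: FOLLOW(S) ⊇ FIRST(B) = {a}; new: +{a}
  S→a B: FOLLOW(B) ⊇ FOLLOW(S) ⊇ {$,a}; new: +{$}
  S→b A: FOLLOW(A) ⊇ FOLLOW(S) ⊇ {$,a}; new: +{$,a}
  FOLLOW(S)={$,a}  FOLLOW(A)={$,a}  FOLLOW(B)={$,a,b}
iter 2: (stable)
  FOLLOW(S)={$,a}  FOLLOW(A)={$,a}  FOLLOW(B)={$,a,b}

FOLLOW(S) = ["$", "a"]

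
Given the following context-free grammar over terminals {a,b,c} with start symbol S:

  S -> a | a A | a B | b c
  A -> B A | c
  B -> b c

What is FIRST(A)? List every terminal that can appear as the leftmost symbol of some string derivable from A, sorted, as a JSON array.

FIRST iteration:
pass 1:
  A via A→c: +{c}
  B via B→b c: +{b}
  S via S→a: +{a}
  S via S→b c: +{b}
  S: {a,b}  A: {c}  B: {b}
pass 2:
  A via A→B A: +{b}
  S: {a,b}  A: {b,c}  B: {b}
pass 3: (stable)
  S: {a,b}  A: {b,c}  B: {b}

FIRST(A) = ["b", "c"]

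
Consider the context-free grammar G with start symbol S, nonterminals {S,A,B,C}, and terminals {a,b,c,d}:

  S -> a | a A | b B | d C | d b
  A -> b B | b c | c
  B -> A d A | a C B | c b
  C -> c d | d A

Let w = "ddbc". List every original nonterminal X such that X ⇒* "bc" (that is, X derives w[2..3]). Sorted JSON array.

Convert to CNF:
  S -> T0 B | T2 C | T2 T0 | T3 A | a
  A -> T0 B | T0 T1 | c
  B -> A X4 | T1 T0 | T3 X5
  C -> T1 T2 | T2 A
  T0 -> b
  T1 -> c
  T2 -> d
  T3 -> a
  X4 -> T2 A
  X5 -> C B

Fill CYK table bottom-up (cells [i..j] with 2 ≤ i ≤ j ≤ 3 only):
  T[2,2] 'b' = {T0}  orig:{}
  T[3,3] 'c' = {A,T1}  orig:{A}
  T[2,3] 'bc' = {A}

Original NTs in T[2,3] deriving "bc": ["A"]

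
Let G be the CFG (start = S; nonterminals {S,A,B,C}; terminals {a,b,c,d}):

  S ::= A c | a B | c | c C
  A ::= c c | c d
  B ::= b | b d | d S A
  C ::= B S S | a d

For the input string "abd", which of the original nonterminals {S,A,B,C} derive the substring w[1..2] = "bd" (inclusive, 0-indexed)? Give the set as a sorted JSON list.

Convert to CNF:
  S -> A T0 | T0 C | T3 B | c
  A -> T0 T0 | T0 T1
  B -> T1 X4 | T2 T1 | b
  C -> B X5 | T3 T1
  T0 -> c
  T1 -> d
  T2 -> b
  T3 -> a
  X4 -> S A
  X5 -> S S

Fill CYK table bottom-up, restricted to cells inside w[1..2]:
  cell(1,1) b: {B,T2}  orig:{B}
  cell(2,2) d: {T1}  orig:{}
  cell(1,2) bd: {B}

Original NTs in T[1,2] deriving "bd": ["B"]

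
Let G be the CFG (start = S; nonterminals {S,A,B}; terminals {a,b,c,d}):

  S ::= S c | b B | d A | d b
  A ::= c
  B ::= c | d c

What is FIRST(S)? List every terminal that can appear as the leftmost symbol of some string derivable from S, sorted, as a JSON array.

FIRST iteration:
pass 1:
  A via A→c: +{c}
  B via B→c: +{c}
  B via B→d c: +{d}
  S via S→b B: +{b}
  S via S→d A: +{d}
  FIRST[S]={b,d}  FIRST[A]={c}  FIRST[B]={c,d}
pass 2: (stable)
  FIRST[S]={b,d}  FIRST[A]={c}  FIRST[B]={c,d}

FIRST(S) = ["b", "d"]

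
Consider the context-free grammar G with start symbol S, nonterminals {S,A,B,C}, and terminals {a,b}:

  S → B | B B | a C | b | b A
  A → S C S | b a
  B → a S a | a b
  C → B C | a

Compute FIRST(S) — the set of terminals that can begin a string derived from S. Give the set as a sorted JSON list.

Compute FIRST by fixpoint:
pass 1:
  A via A→b a: +{b}
  B via B→a S a: +{a}
  C via C→B C: +{a}
  S via S→B: +{a}
  S via S→b: +{b}
  FIRST(S)={a,b}  FIRST(A)={b}  FIRST(B)={a}  FIRST(C)={a}
pass 2:
  A via A→S C S: +{a}
  FIRST(S)={a,b}  FIRST(A)={a,b}  FIRST(B)={a}  FIRST(C)={a}
pass 3: done
  FIRST(S)={a,b}  FIRST(A)={a,b}  FIRST(B)={a}  FIRST(C)={a}

FIRST(S) = ["a", "b"]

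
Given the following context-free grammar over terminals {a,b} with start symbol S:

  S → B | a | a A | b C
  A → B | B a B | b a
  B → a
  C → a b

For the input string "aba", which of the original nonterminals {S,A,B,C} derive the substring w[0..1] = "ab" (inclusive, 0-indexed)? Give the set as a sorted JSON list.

CNF form of G:
  S -> T0 A | T1 C | a
  A -> B X2 | T1 T0 | a
  B -> a
  C -> T0 T1
  T0 -> a
  T1 -> b
  X2 -> T0 B

CYK table (by increasing span) (cells [i..j] with 0 ≤ i ≤ j ≤ 1 only):
  [0..0]={A,B,S,T0}  "a"  orig:{A,B,S}
  [1..1]={T1}  "b"  orig:{}
  [0..1]={C}  "ab"

Original NTs in T[0,1] deriving "ab": ["C"]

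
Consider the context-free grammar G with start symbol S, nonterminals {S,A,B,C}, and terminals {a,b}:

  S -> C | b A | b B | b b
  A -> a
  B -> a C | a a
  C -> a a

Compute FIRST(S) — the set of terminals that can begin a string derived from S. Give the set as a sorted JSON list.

Compute FIRST by fixpoint:
[1]
  A via A→a: +{a}
  B via B→a C: +{a}
  C via C→a a: +{a}
  S via S→C: +{a}
  S via S→b A: +{b}
  FIRST[S]={a,b}  FIRST[A]={a}  FIRST[B]={a}  FIRST[C]={a}
[2] (stable)
  FIRST[S]={a,b}  FIRST[A]={a}  FIRST[B]={a}  FIRST[C]={a}

FIRST(S) = ["a", "b"]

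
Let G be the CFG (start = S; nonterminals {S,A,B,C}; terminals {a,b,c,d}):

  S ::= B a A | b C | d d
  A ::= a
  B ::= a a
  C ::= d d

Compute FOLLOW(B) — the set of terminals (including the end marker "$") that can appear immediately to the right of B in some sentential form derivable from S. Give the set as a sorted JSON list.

FIRST iteration:
iter 1:
  A via A→a: +{a}
  B via B→a a: +{a}
  C via C→d d: +{d}
  S via S→B a A: +{a}
  S via S→b C: +{b}
  S via S→d d: +{d}
  FIRST(S)={a,b,d}  FIRST(A)={a}  FIRST(B)={a}  FIRST(C)={d}
iter 2: — fixpoint
  FIRST(S)={a,b,d}  FIRST(A)={a}  FIRST(B)={a}  FIRST(C)={d}

FOLLOW sets:
initialize: $ ∈ FOLLOW(S)
iter 1:
  S→B a A: FOLLOW(B) ⊇ FIRST(a) = {a}; new: +{a}
  S→B a A: FOLLOW(A) ⊇ FOLLOW(S) ⊇ {$}; new: +{$}
  S→b C: FOLLOW(C) ⊇ FOLLOW(S) ⊇ {$}; new: +{$}
  FOLLOW(S)={$}  FOLLOW(A)={$}  FOLLOW(B)={a}  FOLLOW(C)={$}
iter 2: (stable)
  FOLLOW(S)={$}  FOLLOW(A)={$}  FOLLOW(B)={a}  FOLLOW(C)={$}

FOLLOW(B) = ["a"]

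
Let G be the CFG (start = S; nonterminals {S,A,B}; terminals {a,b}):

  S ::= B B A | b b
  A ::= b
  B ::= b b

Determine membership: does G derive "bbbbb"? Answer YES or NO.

Convert to CNF:
  S -> B X1 | T0 T0
  A -> b
  B -> T0 T0
  T0 -> b
  X1 -> B A

Fill CYK table bottom-up:
  T[0,0] 'b' = {A,T0}  orig:{A}
  T[1,1] 'b' = {A,T0}  orig:{A}
  T[2,2] 'b' = {A,T0}  orig:{A}
  T[3,3] 'b' = {A,T0}  orig:{A}
  T[4,4] 'b' = {A,T0}  orig:{A}
  T[0,1] 'bb' = {B,S}
  T[1,2] 'bb' = {B,S}
  T[2,3] 'bb' = {B,S}
  T[3,4] 'bb' = {B,S}
  T[0,2] 'bbb' = {X1}  orig:{}
  T[1,3] 'bbb' = {X1}  orig:{}
  T[2,4] 'bbb' = {X1}  orig:{}
  T[0,3] 'bbbb' = ∅
  T[1,4] 'bbbb' = ∅
  T[0,4] 'bbbbb' = {S}

S ∈ T[0,4] ⇒ YES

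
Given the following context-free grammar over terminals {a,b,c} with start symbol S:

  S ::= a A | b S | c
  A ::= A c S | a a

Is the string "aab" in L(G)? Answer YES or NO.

CNF form of G:
  S -> T1 A | T2 S | c
  A -> A X3 | T1 T1
  T0 -> c
  T1 -> a
  T2 -> b
  X3 -> T0 S

CYK fill:
  [0..0]={T1}  "a"  orig:{}
  [1..1]={T1}  "a"  orig:{}
  [2..2]={T2}  "b"  orig:{}
  [0..1]={A}  "aa"
  [1..2]=∅  "ab"
  [0..2]=∅  "aab"

S ∉ T[0,2] ⇒ NO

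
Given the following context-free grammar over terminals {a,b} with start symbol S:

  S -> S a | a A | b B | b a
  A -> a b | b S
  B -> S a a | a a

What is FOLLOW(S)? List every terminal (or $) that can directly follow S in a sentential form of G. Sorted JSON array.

Compute FIRST by fixpoint:
iter 1:
  A via A→a b: +{a}
  A via A→b S: +{b}
  B via B→a a: +{a}
  S via S→a A: +{a}
  S via S→b B: +{b}
  S: {a,b}  A: {a,b}  B: {a}
iter 2:
  B via B→S a a: +{b}
  S: {a,b}  A: {a,b}  B: {a,b}
iter 3: (no change)
  S: {a,b}  A: {a,b}  B: {a,b}

FOLLOW sets:
FOLLOW(S) := {$}
round 1:
  B→S a a: FOLLOW(S) ⊇ FIRST(a) = {a}; new: +{a}
  S→a A: FOLLOW(A) ⊇ FOLLOW(S) ⊇ {$,a}; new: +{$,a}
  S→b B: FOLLOW(B) ⊇ FOLLOW(S) ⊇ {$,a}; new: +{$,a}
  FOLLOW(S)={$,a}  FOLLOW(A)={$,a}  FOLLOW(B)={$,a}
round 2: — fixpoint
  FOLLOW(S)={$,a}  FOLLOW(A)={$,a}  FOLLOW(B)={$,a}

FOLLOW(S) = ["$", "a"]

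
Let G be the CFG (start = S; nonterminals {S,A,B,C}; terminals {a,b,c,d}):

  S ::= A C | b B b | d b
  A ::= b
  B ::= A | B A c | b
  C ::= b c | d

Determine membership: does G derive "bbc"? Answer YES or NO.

Convert to CNF:
  S -> A C | T1 X4 | T2 T1
  A -> b
  B -> B X3 | b
  C -> T1 T0 | d
  T0 -> c
  T1 -> b
  T2 -> d
  X3 -> A T0
  X4 -> B T1

CYK fill:
  T[0,0] 'b' = {A,B,T1}  orig:{A,B}
  T[1,1] 'b' = {A,B,T1}  orig:{A,B}
  T[2,2] 'c' = {T0}  orig:{}
  T[0,1] 'bb' = {X4}  orig:{}
  T[1,2] 'bc' = {C,X3}  orig:{C}
  T[0,2] 'bbc' = {B,S}

S ∈ T[0,2] ⇒ YES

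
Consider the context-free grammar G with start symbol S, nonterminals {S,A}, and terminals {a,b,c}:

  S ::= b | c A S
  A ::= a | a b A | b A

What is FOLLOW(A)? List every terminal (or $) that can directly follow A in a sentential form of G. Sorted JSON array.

FIRST sets, iterate to fixpoint:
[1]
  A via A→a: +{a}
  A via A→b A: +{b}
  S via S→b: +{b}
  S via S→c A S: +{c}
  FIRST(S)={b,c}  FIRST(A)={a,b}
[2] (no change)
  FIRST(S)={b,c}  FIRST(A)={a,b}

Compute FOLLOW by fixpoint:
seed FOLLOW(S) with $
round 1:
  S→c A S: FOLLOW(A) ⊇ FIRST(S) = {b,c}; new: +{b,c}
  FOLLOW(S)={$}  FOLLOW(A)={b,c}
round 2: (stable)
  FOLLOW(S)={$}  FOLLOW(A)={b,c}

FOLLOW(A) = ["b", "c"]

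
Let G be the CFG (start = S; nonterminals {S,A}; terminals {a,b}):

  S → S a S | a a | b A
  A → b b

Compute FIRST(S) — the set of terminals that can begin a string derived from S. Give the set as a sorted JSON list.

Compute FIRST by fixpoint:
round 1:
  A via A→b b: +{b}
  S via S→a a: +{a}
  S via S→b A: +{b}
  FIRST(S)={a,b}  FIRST(A)={b}
round 2: — fixpoint
  FIRST(S)={a,b}  FIRST(A)={b}

FIRST(S) = ["a", "b"]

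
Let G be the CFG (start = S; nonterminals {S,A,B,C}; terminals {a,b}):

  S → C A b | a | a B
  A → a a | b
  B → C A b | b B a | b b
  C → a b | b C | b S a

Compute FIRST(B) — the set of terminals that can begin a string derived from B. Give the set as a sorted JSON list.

FIRST iteration:
[1]
  A via A→a a: +{a}
  A via A→b: +{b}
  B via B→b B a: +{b}
  C via C→a b: +{a}
  C via C→b C: +{b}
  S via S→C A b: +{a,b}
  FIRST[S]={a,b}  FIRST[A]={a,b}  FIRST[B]={b}  FIRST[C]={a,b}
[2]
  B via B→C A b: +{a}
  FIRST[S]={a,b}  FIRST[A]={a,b}  FIRST[B]={a,b}  FIRST[C]={a,b}
[3] — fixpoint
  FIRST[S]={a,b}  FIRST[A]={a,b}  FIRST[B]={a,b}  FIRST[C]={a,b}

FIRST(B) = ["a", "b"]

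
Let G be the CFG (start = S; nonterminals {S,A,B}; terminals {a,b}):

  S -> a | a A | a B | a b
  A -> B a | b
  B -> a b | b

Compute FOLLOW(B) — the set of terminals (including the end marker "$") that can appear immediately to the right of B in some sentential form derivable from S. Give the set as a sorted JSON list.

FIRST iteration:
pass 1:
  A via A→b: +{b}
  B via B→a b: +{a}
  B via B→b: +{b}
  S via S→a: +{a}
  FIRST[S]={a}  FIRST[A]={b}  FIRST[B]={a,b}
pass 2:
  A via A→B a: +{a}
  FIRST[S]={a}  FIRST[A]={a,b}  FIRST[B]={a,b}
pass 3: — fixpoint
  FIRST[S]={a}  FIRST[A]={a,b}  FIRST[B]={a,b}

FOLLOW iteration:
seed FOLLOW(S) with $
[1]
  A→B a: FOLLOW(B) ⊇ FIRST(a) = {a}; new: +{a}
  S→a A: FOLLOW(A) ⊇ FOLLOW(S) ⊇ {$}; new: +{$}
  S→a B: FOLLOW(B) ⊇ FOLLOW(S) ⊇ {$}; new: +{$}
  FOLLOW[S]={$}  FOLLOW[A]={$}  FOLLOW[B]={$,a}
[2] (stable)
  FOLLOW[S]={$}  FOLLOW[A]={$}  FOLLOW[B]={$,a}

FOLLOW(B) = ["$", "a"]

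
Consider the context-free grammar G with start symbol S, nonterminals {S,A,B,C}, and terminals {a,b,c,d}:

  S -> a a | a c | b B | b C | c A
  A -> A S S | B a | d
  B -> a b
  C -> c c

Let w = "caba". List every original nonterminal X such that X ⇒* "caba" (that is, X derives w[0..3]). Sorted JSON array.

Convert to CNF:
  S -> T0 T0 | T0 T2 | T1 B | T1 C | T2 A
  A -> A X3 | B T0 | d
  B -> T0 T1
  C -> T2 T2
  T0 -> a
  T1 -> b
  T2 -> c
  X3 -> S S

CYK table (by increasing span), restricted to cells inside w[0..3]:
  T[0,0] 'c' = {T2}  orig:{}
  T[1,1] 'a' = {T0}  orig:{}
  T[2,2] 'b' = {T1}  orig:{}
  T[3,3] 'a' = {T0}  orig:{}
  T[0,1] 'ca' = ∅
  T[1,2] 'ab' = {B}
  T[2,3] 'ba' = ∅
  T[0,2] 'cab' = ∅
  T[1,3] 'aba' = {A}
  T[0,3] 'caba' = {S}

Original NTs in T[0,3] deriving "caba": ["S"]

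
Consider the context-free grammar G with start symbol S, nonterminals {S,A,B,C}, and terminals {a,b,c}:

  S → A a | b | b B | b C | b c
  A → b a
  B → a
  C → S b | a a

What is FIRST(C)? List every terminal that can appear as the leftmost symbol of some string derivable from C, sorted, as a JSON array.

FIRST sets, iterate to fixpoint:
pass 1:
  A via A→b a: +{b}
  B via B→a: +{a}
  C via C→a a: +{a}
  S via S→A a: +{b}
  FIRST(S)={b}  FIRST(A)={b}  FIRST(B)={a}  FIRST(C)={a}
pass 2:
  C via C→S b: +{b}
  FIRST(S)={b}  FIRST(A)={b}  FIRST(B)={a}  FIRST(C)={a,b}
pass 3: done
  FIRST(S)={b}  FIRST(A)={b}  FIRST(B)={a}  FIRST(C)={a,b}

FIRST(C) = ["a", "b"]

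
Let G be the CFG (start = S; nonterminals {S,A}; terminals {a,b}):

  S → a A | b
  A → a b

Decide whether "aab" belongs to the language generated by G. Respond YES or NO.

CNF form of G:
  S -> T0 A | b
  A -> T0 T1
  T0 -> a
  T1 -> b

CYK fill:
  T[0,0] 'a' = {T0}  orig:{}
  T[1,1] 'a' = {T0}  orig:{}
  T[2,2] 'b' = {S,T1}  orig:{S}
  T[0,1] 'aa' = ∅
  T[1,2] 'ab' = {A}
  T[0,2] 'aab' = {S}

S ∈ T[0,2] ⇒ YES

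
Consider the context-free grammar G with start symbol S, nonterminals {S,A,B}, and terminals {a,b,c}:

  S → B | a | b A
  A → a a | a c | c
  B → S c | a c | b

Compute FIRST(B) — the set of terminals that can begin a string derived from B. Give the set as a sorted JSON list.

Compute FIRST by fixpoint:
round 1:
  A via A→a a: +{a}
  A via A→c: +{c}
  B via B→a c: +{a}
  B via B→b: +{b}
  S via S→B: +{a,b}
  S: {a,b}  A: {a,c}  B: {a,b}
round 2: (stable)
  S: {a,b}  A: {a,c}  B: {a,b}

FIRST(B) = ["a", "b"]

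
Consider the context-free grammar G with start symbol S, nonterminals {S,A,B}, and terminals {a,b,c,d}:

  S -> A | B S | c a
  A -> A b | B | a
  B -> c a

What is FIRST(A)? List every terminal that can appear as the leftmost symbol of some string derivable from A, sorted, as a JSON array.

FIRST sets, iterate to fixpoint:
round 1:
  A via A→a: +{a}
  B via B→c a: +{c}
  S via S→A: +{a}
  S via S→B S: +{c}
  FIRST[S]={a,c}  FIRST[A]={a}  FIRST[B]={c}
round 2:
  A via A→B: +{c}
  FIRST[S]={a,c}  FIRST[A]={a,c}  FIRST[B]={c}
round 3: — fixpoint
  FIRST[S]={a,c}  FIRST[A]={a,c}  FIRST[B]={c}

FIRST(A) = ["a", "c"]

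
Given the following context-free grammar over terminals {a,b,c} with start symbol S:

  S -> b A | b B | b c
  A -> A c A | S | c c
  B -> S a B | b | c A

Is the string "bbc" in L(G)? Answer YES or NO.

Convert to CNF:
  S -> T1 A | T1 B | T1 T0
  A -> A X3 | T0 T0 | T1 A | T1 B | T1 T0
  B -> S X4 | T0 A | b
  T0 -> c
  T1 -> b
  T2 -> a
  X3 -> T0 A
  X4 -> T2 B

CYK fill:
  [0..0]={B,T1}  "b"  orig:{B}
  [1..1]={B,T1}  "b"  orig:{B}
  [2..2]={T0}  "c"  orig:{}
  [0..1]={A,S}  "bb"
  [1..2]={A,S}  "bc"
  [0..2]={A,S}  "bbc"

S ∈ T[0,2] ⇒ YES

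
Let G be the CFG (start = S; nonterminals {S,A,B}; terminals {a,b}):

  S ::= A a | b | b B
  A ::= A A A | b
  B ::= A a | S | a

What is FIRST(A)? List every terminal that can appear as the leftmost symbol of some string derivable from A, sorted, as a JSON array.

FIRST sets, iterate to fixpoint:
pass 1:
  A via A→b: +{b}
  B via B→A a: +{b}
  B via B→a: +{a}
  S via S→A a: +{b}
  S: {b}  A: {b}  B: {a,b}
pass 2: (no change)
  S: {b}  A: {b}  B: {a,b}

FIRST(A) = ["b"]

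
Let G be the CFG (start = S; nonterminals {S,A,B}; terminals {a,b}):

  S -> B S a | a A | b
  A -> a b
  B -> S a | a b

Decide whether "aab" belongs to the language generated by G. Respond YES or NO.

Convert to CNF:
  S -> B X2 | T0 A | b
  A -> T0 T1
  B -> S T0 | T0 T1
  T0 -> a
  T1 -> b
  X2 -> S T0

CYK table (by increasing span):
  T[0,0] 'a' = {T0}  orig:{}
  T[1,1] 'a' = {T0}  orig:{}
  T[2,2] 'b' = {S,T1}  orig:{S}
  T[0,1] 'aa' = ∅
  T[1,2] 'ab' = {A,B}
  T[0,2] 'aab' = {S}

S ∈ T[0,2] ⇒ YES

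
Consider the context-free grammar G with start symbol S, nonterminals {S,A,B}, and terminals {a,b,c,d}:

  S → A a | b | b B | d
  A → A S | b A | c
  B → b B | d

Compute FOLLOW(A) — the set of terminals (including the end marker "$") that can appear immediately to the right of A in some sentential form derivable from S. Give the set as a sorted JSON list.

Compute FIRST by fixpoint:
pass 1:
  A via A→b A: +{b}
  A via A→c: +{c}
  B via B→b B: +{b}
  B via B→d: +{d}
  S via S→A a: +{b,c}
  S via S→d: +{d}
  FIRST(S)={b,c,d}  FIRST(A)={b,c}  FIRST(B)={b,d}
pass 2: — fixpoint
  FIRST(S)={b,c,d}  FIRST(A)={b,c}  FIRST(B)={b,d}

FOLLOW iteration:
initialize: $ ∈ FOLLOW(S)
iter 1:
  A→A S: FOLLOW(A) ⊇ FIRST(S) = {b,c,d}; new: +{b,c,d}
  A→A S: FOLLOW(S) ⊇ FOLLOW(A) ⊇ {b,c,d}; new: +{b,c,d}
  S→A a: FOLLOW(A) ⊇ FIRST(a) = {a}; new: +{a}
  S→b B: FOLLOW(B) ⊇ FOLLOW(S) ⊇ {$,b,c,d}; new: +{$,b,c,d}
  FOLLOW(S)={$,b,c,d}  FOLLOW(A)={a,b,c,d}  FOLLOW(B)={$,b,c,d}
iter 2:
  A→A S: FOLLOW(S) ⊇ FOLLOW(A) ⊇ {a,b,c,d}; new: +{a}
  S→b B: FOLLOW(B) ⊇ FOLLOW(S) ⊇ {$,a,b,c,d}; new: +{a}
  FOLLOW(S)={$,a,b,c,d}  FOLLOW(A)={a,b,c,d}  FOLLOW(B)={$,a,b,c,d}
iter 3: (stable)
  FOLLOW(S)={$,a,b,c,d}  FOLLOW(A)={a,b,c,d}  FOLLOW(B)={$,a,b,c,d}

FOLLOW(A) = ["a", "b", "c", "d"]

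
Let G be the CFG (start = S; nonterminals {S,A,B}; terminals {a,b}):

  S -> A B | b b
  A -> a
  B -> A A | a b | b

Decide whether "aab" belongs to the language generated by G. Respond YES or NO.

CNF form of G:
  S -> A B | T1 T1
  A -> a
  B -> A A | T0 T1 | b
  T0 -> a
  T1 -> b

CYK fill:
  cell(0,0) a: {A,T0}  orig:{A}
  cell(1,1) a: {A,T0}  orig:{A}
  cell(2,2) b: {B,T1}  orig:{B}
  cell(0,1) aa: {B}
  cell(1,2) ab: {B,S}
  cell(0,2) aab: {S}

S ∈ T[0,2] ⇒ YES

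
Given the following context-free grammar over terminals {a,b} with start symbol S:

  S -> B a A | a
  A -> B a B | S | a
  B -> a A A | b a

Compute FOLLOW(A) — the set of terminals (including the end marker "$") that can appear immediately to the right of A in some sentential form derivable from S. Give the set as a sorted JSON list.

FIRST sets, iterate to fixpoint:
round 1:
  A via A→a: +{a}
  B via B→a A A: +{a}
  B via B→b a: +{b}
  S via S→B a A: +{a,b}
  FIRST[S]={a,b}  FIRST[A]={a}  FIRST[B]={a,b}
round 2:
  A via A→B a B: +{b}
  FIRST[S]={a,b}  FIRST[A]={a,b}  FIRST[B]={a,b}
round 3: done
  FIRST[S]={a,b}  FIRST[A]={a,b}  FIRST[B]={a,b}

FOLLOW iteration:
seed FOLLOW(S) with $
round 1:
  A→B a B: FOLLOW(B) ⊇ FIRST(a) = {a}; new: +{a}
  B→a A A: FOLLOW(A) ⊇ FIRST(A) = {a,b}; new: +{a,b}
  S→B a A: FOLLOW(A) ⊇ FOLLOW(S) ⊇ {$}; new: +{$}
  FOLLOW[S]={$}  FOLLOW[A]={$,a,b}  FOLLOW[B]={a}
round 2:
  A→B a B: FOLLOW(B) ⊇ FOLLOW(A) ⊇ {$,a,b}; new: +{$,b}
  A→S: FOLLOW(S) ⊇ FOLLOW(A) ⊇ {$,a,b}; new: +{a,b}
  FOLLOW[S]={$,a,b}  FOLLOW[A]={$,a,b}  FOLLOW[B]={$,a,b}
round 3: done
  FOLLOW[S]={$,a,b}  FOLLOW[A]={$,a,b}  FOLLOW[B]={$,a,b}

FOLLOW(A) = ["$", "a", "b"]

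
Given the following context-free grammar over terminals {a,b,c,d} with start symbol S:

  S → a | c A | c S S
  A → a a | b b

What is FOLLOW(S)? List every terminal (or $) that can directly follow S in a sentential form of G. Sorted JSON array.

FIRST iteration:
iter 1:
  A via A→a a: +{a}
  A via A→b b: +{b}
  S via S→a: +{a}
  S via S→c A: +{c}
  FIRST(S)={a,c}  FIRST(A)={a,b}
iter 2: (stable)
  FIRST(S)={a,c}  FIRST(A)={a,b}

Compute FOLLOW by fixpoint:
FOLLOW(S) := {$}
[1]
  S→c A: FOLLOW(A) ⊇ FOLLOW(S) ⊇ {$}; new: +{$}
  S→c S S: FOLLOW(S) ⊇ FIRST(S) = {a,c}; new: +{a,c}
  FOLLOW[S]={$,a,c}  FOLLOW[A]={$}
[2]
  S→c A: FOLLOW(A) ⊇ FOLLOW(S) ⊇ {$,a,c}; new: +{a,c}
  FOLLOW[S]={$,a,c}  FOLLOW[A]={$,a,c}
[3] — fixpoint
  FOLLOW[S]={$,a,c}  FOLLOW[A]={$,a,c}

FOLLOW(S) = ["$", "a", "c"]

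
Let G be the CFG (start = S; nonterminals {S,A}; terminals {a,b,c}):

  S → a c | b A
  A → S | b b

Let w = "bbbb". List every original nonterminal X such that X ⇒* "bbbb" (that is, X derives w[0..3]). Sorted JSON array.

Convert to CNF:
  S -> T0 T1 | T2 A
  A -> T0 T1 | T2 A | T2 T2
  T0 -> a
  T1 -> c
  T2 -> b

CYK table (by increasing span), restricted to cells inside w[0..3]:
  [0..0]={T2}  "b"  orig:{}
  [1..1]={T2}  "b"  orig:{}
  [2..2]={T2}  "b"  orig:{}
  [3..3]={T2}  "b"  orig:{}
  [0..1]={A}  "bb"
  [1..2]={A}  "bb"
  [2..3]={A}  "bb"
  [0..2]={A,S}  "bbb"
  [1..3]={A,S}  "bbb"
  [0..3]={A,S}  "bbbb"

Original NTs in T[0,3] deriving "bbbb": ["A", "S"]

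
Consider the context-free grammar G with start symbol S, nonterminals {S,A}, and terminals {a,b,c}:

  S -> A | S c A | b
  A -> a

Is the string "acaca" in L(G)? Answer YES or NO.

CNF form of G:
  S -> S X1 | a | b
  A -> a
  T0 -> c
  X1 -> T0 A

CYK table (by increasing span):
  T[0,0] 'a' = {A,S}
  T[1,1] 'c' = {T0}  orig:{}
  T[2,2] 'a' = {A,S}
  T[3,3] 'c' = {T0}  orig:{}
  T[4,4] 'a' = {A,S}
  T[0,1] 'ac' = ∅
  T[1,2] 'ca' = {X1}  orig:{}
  T[2,3] 'ac' = ∅
  T[3,4] 'ca' = {X1}  orig:{}
  T[0,2] 'aca' = {S}
  T[1,3] 'cac' = ∅
  T[2,4] 'aca' = {S}
  T[0,3] 'acac' = ∅
  T[1,4] 'caca' = ∅
  T[0,4] 'acaca' = {S}

S ∈ T[0,4] ⇒ YES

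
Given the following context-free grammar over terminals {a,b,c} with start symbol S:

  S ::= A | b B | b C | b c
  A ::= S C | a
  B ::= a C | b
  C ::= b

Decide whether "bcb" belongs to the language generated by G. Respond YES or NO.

CNF form of G:
  S -> S C | T1 B | T1 C | T1 T2 | a
  A -> S C | a
  B -> T0 C | b
  C -> b
  T0 -> a
  T1 -> b
  T2 -> c

Fill CYK table bottom-up:
  cell(0,0) b: {B,C,T1}  orig:{B,C}
  cell(1,1) c: {T2}  orig:{}
  cell(2,2) b: {B,C,T1}  orig:{B,C}
  cell(0,1) bc: {S}
  cell(1,2) cb: ∅
  cell(0,2) bcb: {A,S}

S ∈ T[0,2] ⇒ YES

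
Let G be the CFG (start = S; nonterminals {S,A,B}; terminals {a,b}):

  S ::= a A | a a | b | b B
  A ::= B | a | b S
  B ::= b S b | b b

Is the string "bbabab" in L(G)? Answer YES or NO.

Convert to CNF:
  S -> T0 B | T1 A | T1 T1 | b
  A -> T0 S | T0 T0 | T0 X2 | a
  B -> T0 T0 | T0 X3
  T0 -> b
  T1 -> a
  X2 -> S T0
  X3 -> S T0

CYK fill:
  T[0,0] 'b' = {S,T0}  orig:{S}
  T[1,1] 'b' = {S,T0}  orig:{S}
  T[2,2] 'a' = {A,T1}  orig:{A}
  T[3,3] 'b' = {S,T0}  orig:{S}
  T[4,4] 'a' = {A,T1}  orig:{A}
  T[5,5] 'b' = {S,T0}  orig:{S}
  T[0,1] 'bb' = {A,B,X2,X3}  orig:{A,B}
  T[1,2] 'ba' = ∅
  T[2,3] 'ab' = ∅
  T[3,4] 'ba' = ∅
  T[4,5] 'ab' = ∅
  T[0,2] 'bba' = ∅
  T[1,3] 'bab' = ∅
  T[2,4] 'aba' = ∅
  T[3,5] 'bab' = ∅
  T[0,3] 'bbab' = ∅
  T[1,4] 'baba' = ∅
  T[2,5] 'abab' = ∅
  T[0,4] 'bbaba' = ∅
  T[1,5] 'babab' = ∅
  T[0,5] 'bbabab' = ∅

S ∉ T[0,5] ⇒ NO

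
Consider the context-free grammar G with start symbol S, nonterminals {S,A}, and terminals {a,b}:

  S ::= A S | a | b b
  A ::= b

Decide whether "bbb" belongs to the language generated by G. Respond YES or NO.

CNF form of G:
  S -> A S | T0 T0 | a
  A -> b
  T0 -> b

CYK table (by increasing span):
  [0..0]={A,T0}  "b"  orig:{A}
  [1..1]={A,T0}  "b"  orig:{A}
  [2..2]={A,T0}  "b"  orig:{A}
  [0..1]={S}  "bb"
  [1..2]={S}  "bb"
  [0..2]={S}  "bbb"

S ∈ T[0,2] ⇒ YES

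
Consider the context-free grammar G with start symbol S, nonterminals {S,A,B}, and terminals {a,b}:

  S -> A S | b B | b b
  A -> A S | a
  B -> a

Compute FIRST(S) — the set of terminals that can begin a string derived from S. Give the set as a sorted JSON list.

Compute FIRST by fixpoint:
pass 1:
  A via A→a: +{a}
  B via B→a: +{a}
  S via S→A S: +{a}
  S via S→b B: +{b}
  FIRST(S)={a,b}  FIRST(A)={a}  FIRST(B)={a}
pass 2: — fixpoint
  FIRST(S)={a,b}  FIRST(A)={a}  FIRST(B)={a}

FIRST(S) = ["a", "b"]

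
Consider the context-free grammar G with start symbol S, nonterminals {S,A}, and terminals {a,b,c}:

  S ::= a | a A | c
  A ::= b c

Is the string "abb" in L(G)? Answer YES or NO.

Convert to CNF:
  S -> T2 A | a | c
  A -> T0 T1
  T0 -> b
  T1 -> c
  T2 -> a

CYK fill:
  [0..0]={S,T2}  "a"  orig:{S}
  [1..1]={T0}  "b"  orig:{}
  [2..2]={T0}  "b"  orig:{}
  [0..1]=∅  "ab"
  [1..2]=∅  "bb"
  [0..2]=∅  "abb"

S ∉ T[0,2] ⇒ NO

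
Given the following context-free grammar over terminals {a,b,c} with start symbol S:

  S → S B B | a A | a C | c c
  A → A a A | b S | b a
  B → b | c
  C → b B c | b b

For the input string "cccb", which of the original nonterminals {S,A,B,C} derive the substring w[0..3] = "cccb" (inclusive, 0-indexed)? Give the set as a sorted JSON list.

Convert to CNF:
  S -> S X5 | T0 A | T0 C | T2 T2
  A -> A X3 | T1 S | T1 T0
  B -> b | c
  C -> T1 T1 | T1 X4
  T0 -> a
  T1 -> b
  T2 -> c
  X3 -> T0 A
  X4 -> B T2
  X5 -> B B

CYK table (by increasing span) (cells [i..j] with 0 ≤ i ≤ j ≤ 3 only):
  T[0,0] 'c' = {B,T2}  orig:{B}
  T[1,1] 'c' = {B,T2}  orig:{B}
  T[2,2] 'c' = {B,T2}  orig:{B}
  T[3,3] 'b' = {B,T1}  orig:{B}
  T[0,1] 'cc' = {S,X4,X5}  orig:{S}
  T[1,2] 'cc' = {S,X4,X5}  orig:{S}
  T[2,3] 'cb' = {X5}  orig:{}
  T[0,2] 'ccc' = ∅
  T[1,3] 'ccb' = ∅
  T[0,3] 'cccb' = {S}

Original NTs in T[0,3] deriving "cccb": ["S"]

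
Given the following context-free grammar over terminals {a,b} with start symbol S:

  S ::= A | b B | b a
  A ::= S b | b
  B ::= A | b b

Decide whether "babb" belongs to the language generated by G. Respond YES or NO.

CNF form of G:
  S -> S T0 | T0 B | T0 T1 | b
  A -> S T0 | b
  B -> S T0 | T0 T0 | b
  T0 -> b
  T1 -> a

CYK table (by increasing span):
  [0..0]={A,B,S,T0}  "b"  orig:{A,B,S}
  [1..1]={T1}  "a"  orig:{}
  [2..2]={A,B,S,T0}  "b"  orig:{A,B,S}
  [3..3]={A,B,S,T0}  "b"  orig:{A,B,S}
  [0..1]={S}  "ba"
  [1..2]=∅  "ab"
  [2..3]={A,B,S}  "bb"
  [0..2]={A,B,S}  "bab"
  [1..3]=∅  "abb"
  [0..3]={A,B,S}  "babb"

S ∈ T[0,3] ⇒ YES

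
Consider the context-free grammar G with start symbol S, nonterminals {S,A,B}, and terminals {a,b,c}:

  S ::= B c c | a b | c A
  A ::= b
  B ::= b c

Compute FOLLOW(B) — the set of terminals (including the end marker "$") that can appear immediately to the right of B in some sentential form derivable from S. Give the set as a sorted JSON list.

FIRST sets, iterate to fixpoint:
pass 1:
  A via A→b: +{b}
  B via B→b c: +{b}
  S via S→B c c: +{b}
  S via S→a b: +{a}
  S via S→c A: +{c}
  FIRST[S]={a,b,c}  FIRST[A]={b}  FIRST[B]={b}
pass 2: — fixpoint
  FIRST[S]={a,b,c}  FIRST[A]={b}  FIRST[B]={b}

Compute FOLLOW by fixpoint:
FOLLOW(S) := {$}
pass 1:
  S→B c c: FOLLOW(B) ⊇ FIRST(c) = {c}; new: +{c}
  S→c A: FOLLOW(A) ⊇ FOLLOW(S) ⊇ {$}; new: +{$}
  FOLLOW[S]={$}  FOLLOW[A]={$}  FOLLOW[B]={c}
pass 2: (stable)
  FOLLOW[S]={$}  FOLLOW[A]={$}  FOLLOW[B]={c}

FOLLOW(B) = ["c"]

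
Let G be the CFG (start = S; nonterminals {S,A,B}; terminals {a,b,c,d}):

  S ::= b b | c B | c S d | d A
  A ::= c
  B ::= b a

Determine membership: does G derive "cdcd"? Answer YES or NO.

CNF form of G:
  S -> T0 T0 | T2 B | T2 X4 | T3 A
  A -> c
  B -> T0 T1
  T0 -> b
  T1 -> a
  T2 -> c
  T3 -> d
  X4 -> S T3

CYK fill:
  cell(0,0) c: {A,T2}  orig:{A}
  cell(1,1) d: {T3}  orig:{}
  cell(2,2) c: {A,T2}  orig:{A}
  cell(3,3) d: {T3}  orig:{}
  cell(0,1) cd: ∅
  cell(1,2) dc: {S}
  cell(2,3) cd: ∅
  cell(0,2) cdc: ∅
  cell(1,3) dcd: {X4}  orig:{}
  cell(0,3) cdcd: {S}

S ∈ T[0,3] ⇒ YES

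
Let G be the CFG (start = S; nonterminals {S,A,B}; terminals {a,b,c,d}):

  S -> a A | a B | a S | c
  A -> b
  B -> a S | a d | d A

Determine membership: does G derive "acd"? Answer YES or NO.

Convert to CNF:
  S -> T0 A | T0 B | T0 S | c
  A -> b
  B -> T0 S | T0 T1 | T1 A
  T0 -> a
  T1 -> d

CYK table (by increasing span):
  T[0,0] 'a' = {T0}  orig:{}
  T[1,1] 'c' = {S}
  T[2,2] 'd' = {T1}  orig:{}
  T[0,1] 'ac' = {B,S}
  T[1,2] 'cd' = ∅
  T[0,2] 'acd' = ∅

S ∉ T[0,2] ⇒ NO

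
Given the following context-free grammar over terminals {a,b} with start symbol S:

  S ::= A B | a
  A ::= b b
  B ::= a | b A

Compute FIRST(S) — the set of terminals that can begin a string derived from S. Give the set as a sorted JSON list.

FIRST iteration:
[1]
  A via A→b b: +{b}
  B via B→a: +{a}
  B via B→b A: +{b}
  S via S→A B: +{b}
  S via S→a: +{a}
  FIRST[S]={a,b}  FIRST[A]={b}  FIRST[B]={a,b}
[2] (no change)
  FIRST[S]={a,b}  FIRST[A]={b}  FIRST[B]={a,b}

FIRST(S) = ["a", "b"]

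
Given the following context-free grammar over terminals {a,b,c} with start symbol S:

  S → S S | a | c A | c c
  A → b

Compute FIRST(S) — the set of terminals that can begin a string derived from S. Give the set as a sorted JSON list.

FIRST sets, iterate to fixpoint:
[1]
  A via A→b: +{b}
  S via S→a: +{a}
  S via S→c A: +{c}
  FIRST(S)={a,c}  FIRST(A)={b}
[2] (no change)
  FIRST(S)={a,c}  FIRST(A)={b}

FIRST(S) = ["a", "c"]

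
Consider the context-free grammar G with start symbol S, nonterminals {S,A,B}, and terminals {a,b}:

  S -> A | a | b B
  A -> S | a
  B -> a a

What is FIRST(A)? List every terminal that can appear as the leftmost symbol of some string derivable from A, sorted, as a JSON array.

FIRST iteration:
pass 1:
  A via A→a: +{a}
  B via B→a a: +{a}
  S via S→A: +{a}
  S via S→b B: +{b}
  FIRST(S)={a,b}  FIRST(A)={a}  FIRST(B)={a}
pass 2:
  A via A→S: +{b}
  FIRST(S)={a,b}  FIRST(A)={a,b}  FIRST(B)={a}
pass 3: — fixpoint
  FIRST(S)={a,b}  FIRST(A)={a,b}  FIRST(B)={a}

FIRST(A) = ["a", "b"]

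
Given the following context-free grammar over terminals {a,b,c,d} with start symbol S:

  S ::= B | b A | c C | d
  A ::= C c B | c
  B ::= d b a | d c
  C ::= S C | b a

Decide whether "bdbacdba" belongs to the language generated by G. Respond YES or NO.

Convert to CNF:
  S -> T0 C | T1 T0 | T1 X6 | T2 A | d
  A -> C X4 | c
  B -> T1 T0 | T1 X5
  C -> S C | T2 T3
  T0 -> c
  T1 -> d
  T2 -> b
  T3 -> a
  X4 -> T0 B
  X5 -> T2 T3
  X6 -> T2 T3

CYK fill:
  [0..0]={T2}  "b"  orig:{}
  [1..1]={S,T1}  "d"  orig:{S}
  [2..2]={T2}  "b"  orig:{}
  [3..3]={T3}  "a"  orig:{}
  [4..4]={A,T0}  "c"  orig:{A}
  [5..5]={S,T1}  "d"  orig:{S}
  [6..6]={T2}  "b"  orig:{}
  [7..7]={T3}  "a"  orig:{}
  [0..1]=∅  "bd"
  [1..2]=∅  "db"
  [2..3]={C,X5,X6}  "ba"  orig:{C}
  [3..4]=∅  "ac"
  [4..5]=∅  "cd"
  [5..6]=∅  "db"
  [6..7]={C,X5,X6}  "ba"  orig:{C}
  [0..2]=∅  "bdb"
  [1..3]={B,C,S}  "dba"
  [2..4]=∅  "bac"
  [3..5]=∅  "acd"
  [4..6]=∅  "cdb"
  [5..7]={B,C,S}  "dba"
  [0..3]=∅  "bdba"
  [1..4]=∅  "dbac"
  [2..5]=∅  "bacd"
  [3..6]=∅  "acdb"
  [4..7]={S,X4}  "cdba"  orig:{S}
  [0..4]=∅  "bdbac"
  [1..5]=∅  "dbacd"
  [2..6]=∅  "bacdb"
  [3..7]=∅  "acdba"
  [0..5]=∅  "bdbacd"
  [1..6]=∅  "dbacdb"
  [2..7]={A}  "bacdba"
  [0..6]=∅  "bdbacdb"
  [1..7]={A}  "dbacdba"
  [0..7]={S}  "bdbacdba"

S ∈ T[0,7] ⇒ YES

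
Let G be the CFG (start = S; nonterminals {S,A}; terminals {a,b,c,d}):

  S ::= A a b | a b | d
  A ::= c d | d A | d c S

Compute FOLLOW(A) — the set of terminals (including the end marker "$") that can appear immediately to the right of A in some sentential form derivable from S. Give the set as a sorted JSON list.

Compute FIRST by fixpoint:
[1]
  A via A→c d: +{c}
  A via A→d A: +{d}
  S via S→A a b: +{c,d}
  S via S→a b: +{a}
  FIRST(S)={a,c,d}  FIRST(A)={c,d}
[2] — fixpoint
  FIRST(S)={a,c,d}  FIRST(A)={c,d}

FOLLOW iteration:
initialize: $ ∈ FOLLOW(S)
iter 1:
  S→A a b: FOLLOW(A) ⊇ FIRST(a) = {a}; new: +{a}
  S: {$}  A: {a}
iter 2:
  A→d c S: FOLLOW(S) ⊇ FOLLOW(A) ⊇ {a}; new: +{a}
  S: {$,a}  A: {a}
iter 3: (no change)
  S: {$,a}  A: {a}

FOLLOW(A) = ["a"]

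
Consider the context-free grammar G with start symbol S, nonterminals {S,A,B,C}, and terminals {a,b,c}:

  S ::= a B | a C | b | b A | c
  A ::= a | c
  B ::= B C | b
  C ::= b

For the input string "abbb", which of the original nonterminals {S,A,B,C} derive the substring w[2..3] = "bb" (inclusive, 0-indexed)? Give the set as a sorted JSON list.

CNF form of G:
  S -> T0 B | T0 C | T1 A | b | c
  A -> a | c
  B -> B C | b
  C -> b
  T0 -> a
  T1 -> b

Fill CYK table bottom-up, restricted to cells inside w[2..3]:
  T[2,2] 'b' = {B,C,S,T1}  orig:{B,C,S}
  T[3,3] 'b' = {B,C,S,T1}  orig:{B,C,S}
  T[2,3] 'bb' = {B}

Original NTs in T[2,3] deriving "bb": ["B"]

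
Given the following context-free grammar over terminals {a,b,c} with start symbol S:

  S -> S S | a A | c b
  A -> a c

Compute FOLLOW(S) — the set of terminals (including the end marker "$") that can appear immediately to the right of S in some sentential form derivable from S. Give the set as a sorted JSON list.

FIRST sets, iterate to fixpoint:
round 1:
  A via A→a c: +{a}
  S via S→a A: +{a}
  S via S→c b: +{c}
  S: {a,c}  A: {a}
round 2: done
  S: {a,c}  A: {a}

FOLLOW iteration:
FOLLOW(S) := {$}
[1]
  S→S S: FOLLOW(S) ⊇ FIRST(S) = {a,c}; new: +{a,c}
  S→a A: FOLLOW(A) ⊇ FOLLOW(S) ⊇ {$,a,c}; new: +{$,a,c}
  S: {$,a,c}  A: {$,a,c}
[2] (stable)
  S: {$,a,c}  A: {$,a,c}

FOLLOW(S) = ["$", "a", "c"]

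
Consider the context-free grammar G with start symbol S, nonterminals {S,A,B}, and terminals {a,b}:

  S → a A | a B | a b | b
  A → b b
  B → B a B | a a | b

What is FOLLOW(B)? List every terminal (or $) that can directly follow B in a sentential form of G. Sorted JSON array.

FIRST iteration:
iter 1:
  A via A→b b: +{b}
  B via B→a a: +{a}
  B via B→b: +{b}
  S via S→a A: +{a}
  S via S→b: +{b}
  FIRST(S)={a,b}  FIRST(A)={b}  FIRST(B)={a,b}
iter 2: done
  FIRST(S)={a,b}  FIRST(A)={b}  FIRST(B)={a,b}

Compute FOLLOW by fixpoint:
FOLLOW(S) := {$}
round 1:
  B→B a B: FOLLOW(B) ⊇ FIRST(a) = {a}; new: +{a}
  S→a A: FOLLOW(A) ⊇ FOLLOW(S) ⊇ {$}; new: +{$}
  S→a B: FOLLOW(B) ⊇ FOLLOW(S) ⊇ {$}; new: +{$}
  S: {$}  A: {$}  B: {$,a}
round 2: done
  S: {$}  A: {$}  B: {$,a}

FOLLOW(B) = ["$", "a"]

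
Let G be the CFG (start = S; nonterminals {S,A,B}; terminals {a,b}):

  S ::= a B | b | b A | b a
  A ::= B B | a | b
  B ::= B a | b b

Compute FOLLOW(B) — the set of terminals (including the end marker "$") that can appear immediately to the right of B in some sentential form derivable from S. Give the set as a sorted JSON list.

FIRST iteration:
iter 1:
  A via A→a: +{a}
  A via A→b: +{b}
  B via B→b b: +{b}
  S via S→a B: +{a}
  S via S→b: +{b}
  S: {a,b}  A: {a,b}  B: {b}
iter 2: (no change)
  S: {a,b}  A: {a,b}  B: {b}

FOLLOW iteration:
FOLLOW(S) := {$}
iter 1:
  A→B B: FOLLOW(B) ⊇ FIRST(B) = {b}; new: +{b}
  B→B a: FOLLOW(B) ⊇ FIRST(a) = {a}; new: +{a}
  S→a B: FOLLOW(B) ⊇ FOLLOW(S) ⊇ {$}; new: +{$}
  S→b A: FOLLOW(A) ⊇ FOLLOW(S) ⊇ {$}; new: +{$}
  FOLLOW[S]={$}  FOLLOW[A]={$}  FOLLOW[B]={$,a,b}
iter 2: done
  FOLLOW[S]={$}  FOLLOW[A]={$}  FOLLOW[B]={$,a,b}

FOLLOW(B) = ["$", "a", "b"]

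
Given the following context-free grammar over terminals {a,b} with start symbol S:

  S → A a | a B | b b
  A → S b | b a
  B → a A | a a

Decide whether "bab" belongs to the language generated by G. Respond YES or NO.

Convert to CNF:
  S -> A T1 | T0 T0 | T1 B
  A -> S T0 | T0 T1
  B -> T1 A | T1 T1
  T0 -> b
  T1 -> a

CYK table (by increasing span):
  cell(0,0) b: {T0}  orig:{}
  cell(1,1) a: {T1}  orig:{}
  cell(2,2) b: {T0}  orig:{}
  cell(0,1) ba: {A}
  cell(1,2) ab: ∅
  cell(0,2) bab: ∅

S ∉ T[0,2] ⇒ NO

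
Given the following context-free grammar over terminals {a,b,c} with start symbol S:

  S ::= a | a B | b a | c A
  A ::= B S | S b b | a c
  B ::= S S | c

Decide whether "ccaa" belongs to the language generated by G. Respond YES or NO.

CNF form of G:
  S -> T0 T1 | T1 B | T2 A | a
  A -> B S | S X3 | T1 T2
  B -> S S | c
  T0 -> b
  T1 -> a
  T2 -> c
  X3 -> T0 T0

CYK table (by increasing span):
  [0..0]={B,T2}  "c"  orig:{B}
  [1..1]={B,T2}  "c"  orig:{B}
  [2..2]={S,T1}  "a"  orig:{S}
  [3..3]={S,T1}  "a"  orig:{S}
  [0..1]=∅  "cc"
  [1..2]={A}  "ca"
  [2..3]={B}  "aa"
  [0..2]={S}  "cca"
  [1..3]=∅  "caa"
  [0..3]={B}  "ccaa"

S ∉ T[0,3] ⇒ NO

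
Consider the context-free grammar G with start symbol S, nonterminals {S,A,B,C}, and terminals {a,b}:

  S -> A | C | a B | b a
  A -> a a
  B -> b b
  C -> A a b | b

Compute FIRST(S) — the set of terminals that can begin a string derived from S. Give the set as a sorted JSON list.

FIRST iteration:
round 1:
  A via A→a a: +{a}
  B via B→b b: +{b}
  C via C→A a b: +{a}
  C via C→b: +{b}
  S via S→A: +{a}
  S via S→C: +{b}
  S: {a,b}  A: {a}  B: {b}  C: {a,b}
round 2: — fixpoint
  S: {a,b}  A: {a}  B: {b}  C: {a,b}

FIRST(S) = ["a", "b"]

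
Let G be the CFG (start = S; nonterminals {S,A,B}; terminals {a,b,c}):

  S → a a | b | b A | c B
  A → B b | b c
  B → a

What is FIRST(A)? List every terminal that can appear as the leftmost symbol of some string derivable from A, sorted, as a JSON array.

Compute FIRST by fixpoint:
iter 1:
  A via A→b c: +{b}
  B via B→a: +{a}
  S via S→a a: +{a}
  S via S→b: +{b}
  S via S→c B: +{c}
  FIRST[S]={a,b,c}  FIRST[A]={b}  FIRST[B]={a}
iter 2:
  A via A→B b: +{a}
  FIRST[S]={a,b,c}  FIRST[A]={a,b}  FIRST[B]={a}
iter 3: — fixpoint
  FIRST[S]={a,b,c}  FIRST[A]={a,b}  FIRST[B]={a}

FIRST(A) = ["a", "b"]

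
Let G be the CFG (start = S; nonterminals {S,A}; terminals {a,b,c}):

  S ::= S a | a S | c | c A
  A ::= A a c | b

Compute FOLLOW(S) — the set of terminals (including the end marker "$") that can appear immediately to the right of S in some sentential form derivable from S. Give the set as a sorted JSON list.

FIRST iteration:
iter 1:
  A via A→b: +{b}
  S via S→a S: +{a}
  S via S→c: +{c}
  S: {a,c}  A: {b}
iter 2: — fixpoint
  S: {a,c}  A: {b}

Compute FOLLOW by fixpoint:
FOLLOW(S) := {$}
pass 1:
  A→A a c: FOLLOW(A) ⊇ FIRST(a) = {a}; new: +{a}
  S→S a: FOLLOW(S) ⊇ FIRST(a) = {a}; new: +{a}
  S→c A: FOLLOW(A) ⊇ FOLLOW(S) ⊇ {$,a}; new: +{$}
  S: {$,a}  A: {$,a}
pass 2: (stable)
  S: {$,a}  A: {$,a}

FOLLOW(S) = ["$", "a"]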